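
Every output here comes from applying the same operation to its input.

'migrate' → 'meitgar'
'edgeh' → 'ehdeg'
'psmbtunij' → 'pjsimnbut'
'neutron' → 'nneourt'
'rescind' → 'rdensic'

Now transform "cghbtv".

The rule is to take characters alternately from the front and the back (1st, last, 2nd, 2nd-last, ...).
Doing the same to "cghbtv": "cvgthb".

cvgthb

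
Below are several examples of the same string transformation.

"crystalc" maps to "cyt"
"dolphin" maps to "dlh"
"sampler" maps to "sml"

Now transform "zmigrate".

What's happening: keep every other character starting from the first (positions 1st, 3rd, 5th, ...), then delete the last character.
Working it through for "zmigrate": intermediate "zirt", final "zir".

zir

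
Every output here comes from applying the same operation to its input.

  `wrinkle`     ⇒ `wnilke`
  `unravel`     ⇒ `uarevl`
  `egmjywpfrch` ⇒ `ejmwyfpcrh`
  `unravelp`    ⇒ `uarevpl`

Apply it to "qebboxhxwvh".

The transformation: swap each adjacent pair of characters (1↔2, 3↔4, ...), then delete the first character.
For "qebboxhxwvh" the result is "qbbxoxhvwh".
(Check on "unravel": → "nuarevl" → "uarevl" ✓)

qbbxoxhvwh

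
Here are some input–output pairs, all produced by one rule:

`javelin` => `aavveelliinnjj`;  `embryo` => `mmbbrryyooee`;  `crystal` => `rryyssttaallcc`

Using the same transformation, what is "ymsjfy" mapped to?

mmssjjffyyyy

The rule is to move the first character to the end, then double every character.
On "ymsjfy" that produces "mmssjjffyyyy".
(Check on "javelin": → "avelinj" → "aavveelliinnjj" ✓)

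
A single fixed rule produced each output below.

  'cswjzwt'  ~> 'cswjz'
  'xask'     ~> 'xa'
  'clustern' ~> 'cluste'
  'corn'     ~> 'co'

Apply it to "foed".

Rule — delete the last 2 characters.
On "foed" that produces "fo".

fo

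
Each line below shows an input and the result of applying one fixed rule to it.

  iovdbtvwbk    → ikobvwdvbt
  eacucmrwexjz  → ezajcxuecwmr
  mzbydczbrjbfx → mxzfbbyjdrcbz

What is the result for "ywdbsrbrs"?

yswrdbbrs

The rule is to take characters alternately from the front and the back (1st, last, 2nd, 2nd-last, ...).
On "ywdbsrbrs" that produces "yswrdbbrs".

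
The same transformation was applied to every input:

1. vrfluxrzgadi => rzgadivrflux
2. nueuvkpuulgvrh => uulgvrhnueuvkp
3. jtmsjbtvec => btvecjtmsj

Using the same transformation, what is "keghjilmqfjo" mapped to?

lmqfjokeghji

The rule is to swap the front and back halves of the string.
Applying that to "keghjilmqfjo" gives "lmqfjokeghji".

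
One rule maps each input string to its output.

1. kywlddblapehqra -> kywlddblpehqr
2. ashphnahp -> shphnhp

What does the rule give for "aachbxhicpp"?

chbxhicpp

The pattern: remove every "a".
For "aachbxhicpp" the result is "chbxhicpp".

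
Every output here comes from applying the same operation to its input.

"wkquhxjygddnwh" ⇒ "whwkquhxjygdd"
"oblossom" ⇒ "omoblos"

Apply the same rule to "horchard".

What's happening: move the last 2 characters to the front (rotate right by 2), then delete the last character.
"horchard" → "rdhorcha" → "rdhorch".

rdhorch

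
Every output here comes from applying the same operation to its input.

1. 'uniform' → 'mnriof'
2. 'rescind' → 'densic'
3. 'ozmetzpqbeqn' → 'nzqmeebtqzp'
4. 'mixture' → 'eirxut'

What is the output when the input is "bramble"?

erlabm

The pattern: take characters alternately from the front and the back (1st, last, 2nd, 2nd-last, ...), then delete the first character.
"bramble" → "berlabm" → "erlabm".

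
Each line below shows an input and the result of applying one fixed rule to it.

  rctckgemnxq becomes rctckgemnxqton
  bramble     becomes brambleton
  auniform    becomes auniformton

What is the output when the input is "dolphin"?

What's happening: append "ton".
Doing the same to "dolphin": "dolphinton".

dolphinton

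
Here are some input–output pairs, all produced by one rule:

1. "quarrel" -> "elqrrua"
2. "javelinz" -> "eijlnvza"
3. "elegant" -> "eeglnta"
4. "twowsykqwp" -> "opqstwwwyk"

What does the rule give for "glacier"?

cegilra

The pattern: sort the characters into alphabetical order, then move the first character to the end.
Working it through for "glacier": intermediate "acegilr", final "cegilra".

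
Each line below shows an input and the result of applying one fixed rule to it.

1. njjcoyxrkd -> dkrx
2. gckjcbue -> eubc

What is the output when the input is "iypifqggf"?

fggq

Rule — reverse the string, then keep only the first 4 characters.
"iypifqggf" → "fggqfipyi" → "fggq".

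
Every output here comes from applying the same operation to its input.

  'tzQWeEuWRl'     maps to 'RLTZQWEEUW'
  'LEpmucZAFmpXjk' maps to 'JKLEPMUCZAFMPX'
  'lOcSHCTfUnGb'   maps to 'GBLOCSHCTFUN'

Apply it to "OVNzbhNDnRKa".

KAOVNZBHNDNR

The pattern: move the last 2 characters to the front (rotate right by 2), then convert every letter to uppercase.
Starting from "OVNzbhNDnRKa": after the first operation, "KaOVNzbhNDnR"; after the second, "KAOVNZBHNDNR".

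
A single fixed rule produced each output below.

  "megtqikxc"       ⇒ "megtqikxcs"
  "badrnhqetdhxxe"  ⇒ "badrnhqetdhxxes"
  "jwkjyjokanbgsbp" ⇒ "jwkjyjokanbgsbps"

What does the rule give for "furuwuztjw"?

furuwuztjws

Looking at the pairs, the operation is to append "s".
For "furuwuztjw" the result is "furuwuztjws".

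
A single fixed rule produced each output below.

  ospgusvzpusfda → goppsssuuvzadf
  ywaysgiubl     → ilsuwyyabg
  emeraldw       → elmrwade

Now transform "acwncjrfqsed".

defjnqrswacc

Looking at the pairs, the operation is to sort the characters into alphabetical order, then move the first 3 characters to the end (rotate left by 3).
"acwncjrfqsed" → "defjnqrswacc".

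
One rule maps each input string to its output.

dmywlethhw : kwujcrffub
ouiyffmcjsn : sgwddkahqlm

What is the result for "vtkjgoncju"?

rihemlahst

What's happening: shift every letter 2 places backward in the alphabet (wrapping around), then move the first character to the end.
For "vtkjgoncju" the result is "rihemlahst".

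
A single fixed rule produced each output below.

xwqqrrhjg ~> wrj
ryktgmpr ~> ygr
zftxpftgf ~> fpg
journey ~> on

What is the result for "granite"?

Rule — keep one character in every 3, starting at position 2 (positions 2nd, 5th, 8th, ...).
"granite" → "ri".

ri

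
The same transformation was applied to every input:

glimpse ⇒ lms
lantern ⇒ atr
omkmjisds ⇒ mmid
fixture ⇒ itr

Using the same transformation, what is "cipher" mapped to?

ihr

What's happening: keep every other character starting from the second (positions 2nd, 4th, 6th, ...).
So "cipher" becomes "ihr".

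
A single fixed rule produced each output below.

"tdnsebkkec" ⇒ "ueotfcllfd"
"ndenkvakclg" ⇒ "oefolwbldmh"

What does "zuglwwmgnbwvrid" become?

Each output is the input with this applied: shift every letter 1 place forward in the alphabet (wrapping around).
For "zuglwwmgnbwvrid" the result is "avhmxxnhocxwsje".

avhmxxnhocxwsje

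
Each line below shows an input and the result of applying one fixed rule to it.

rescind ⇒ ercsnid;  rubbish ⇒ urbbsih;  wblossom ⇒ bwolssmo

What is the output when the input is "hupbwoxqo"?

What's happening: swap each adjacent pair of characters (1↔2, 3↔4, ...).
On "hupbwoxqo" that produces "uhbpowqxo".

uhbpowqxo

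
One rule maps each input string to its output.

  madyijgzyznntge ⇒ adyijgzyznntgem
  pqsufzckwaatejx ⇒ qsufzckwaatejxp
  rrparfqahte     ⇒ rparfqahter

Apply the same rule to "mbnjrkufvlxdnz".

The transformation: move the first character to the end.
So "mbnjrkufvlxdnz" becomes "bnjrkufvlxdnzm".

bnjrkufvlxdnzm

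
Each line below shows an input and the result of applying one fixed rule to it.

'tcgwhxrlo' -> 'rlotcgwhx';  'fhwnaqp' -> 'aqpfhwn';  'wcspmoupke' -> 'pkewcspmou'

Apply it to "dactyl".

tyldac

In each case the input is transformed by: move the last 3 characters to the front (rotate right by 3).
So "dactyl" becomes "tyldac".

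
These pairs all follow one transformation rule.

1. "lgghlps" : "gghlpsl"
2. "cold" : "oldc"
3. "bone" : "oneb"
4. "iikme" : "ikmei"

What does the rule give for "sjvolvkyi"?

jvolvkyis

Looking at the pairs, the operation is to move the first character to the end.
On "sjvolvkyi" that produces "jvolvkyis".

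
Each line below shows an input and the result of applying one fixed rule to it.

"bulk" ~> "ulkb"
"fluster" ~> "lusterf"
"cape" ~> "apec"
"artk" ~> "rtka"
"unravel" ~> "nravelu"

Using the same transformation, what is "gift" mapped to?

iftg

In each case the input is transformed by: move the first character to the end.
Doing the same to "gift": "iftg".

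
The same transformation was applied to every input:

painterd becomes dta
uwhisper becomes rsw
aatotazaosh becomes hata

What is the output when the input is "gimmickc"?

Looking at the pairs, the operation is to keep one character in every 3, starting at position 2 (positions 2nd, 5th, 8th, ...), then reverse the string.
"gimmickc" → "cii".

cii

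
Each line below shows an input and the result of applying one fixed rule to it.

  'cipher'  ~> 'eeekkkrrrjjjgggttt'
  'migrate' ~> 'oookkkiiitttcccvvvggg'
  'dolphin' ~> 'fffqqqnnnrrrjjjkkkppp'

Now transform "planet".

rrrnnncccpppgggvvv

The rule is to shift every letter 2 places forward in the alphabet (wrapping around), then repeat every character 3 times.
"planet" → "rncpgv" → "rrrnnncccpppgggvvv".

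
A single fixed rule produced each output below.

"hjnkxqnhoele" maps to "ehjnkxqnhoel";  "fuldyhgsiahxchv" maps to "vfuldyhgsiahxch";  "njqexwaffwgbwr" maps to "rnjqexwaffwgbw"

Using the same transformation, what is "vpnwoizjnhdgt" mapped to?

tvpnwoizjnhdg

The pattern: move the last character to the front.
So "vpnwoizjnhdgt" becomes "tvpnwoizjnhdg".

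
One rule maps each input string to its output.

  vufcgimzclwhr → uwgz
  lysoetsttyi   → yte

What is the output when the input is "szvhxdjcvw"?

zcx

The pattern: take characters alternately from the front and the back (1st, last, 2nd, 2nd-last, ...), then keep one character in every 3, starting at position 3 (positions 3rd, 6th, 9th, ...).
For "szvhxdjcvw" the result is "zcx".
(Check on "lysoetsttyi": → "liyystotest" → "yte" ✓)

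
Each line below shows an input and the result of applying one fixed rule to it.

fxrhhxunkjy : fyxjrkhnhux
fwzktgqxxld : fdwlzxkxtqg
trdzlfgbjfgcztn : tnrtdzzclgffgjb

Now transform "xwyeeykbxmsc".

Looking at the pairs, the operation is to take characters alternately from the front and the back (1st, last, 2nd, 2nd-last, ...).
Applying that to "xwyeeykbxmsc" gives "xcwsymexebyk".

xcwsymexebyk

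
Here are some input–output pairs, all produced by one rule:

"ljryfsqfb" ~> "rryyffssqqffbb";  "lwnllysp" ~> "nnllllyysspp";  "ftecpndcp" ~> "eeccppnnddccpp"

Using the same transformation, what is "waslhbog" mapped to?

The pattern: delete the first 2 characters, then double every character.
Working it through for "waslhbog": intermediate "slhbog", final "ssllhhbboogg".
(Check on "ftecpndcp": → "ecpndcp" → "eeccppnnddccpp" ✓)

ssllhhbboogg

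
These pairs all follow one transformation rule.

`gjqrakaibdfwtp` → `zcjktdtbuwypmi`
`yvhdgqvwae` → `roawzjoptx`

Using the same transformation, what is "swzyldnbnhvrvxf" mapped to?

lpsrewgugaokoqy

The pattern: shift every letter 7 places backward in the alphabet (wrapping around).
"swzyldnbnhvrvxf" → "lpsrewgugaokoqy".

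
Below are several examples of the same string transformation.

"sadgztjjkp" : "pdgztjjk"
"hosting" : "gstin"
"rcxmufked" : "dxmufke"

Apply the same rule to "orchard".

dchar

The transformation: delete the first 2 characters, then move the last character to the front.
Applying both steps to "orchard": "chard", then "dchar".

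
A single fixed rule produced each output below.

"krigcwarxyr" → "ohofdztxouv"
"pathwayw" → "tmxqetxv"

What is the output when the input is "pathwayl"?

The pattern: shift every letter 3 places backward in the alphabet (wrapping around), then move the last character to the front.
Working it through for "pathwayl": intermediate "mxqetxvi", final "imxqetxv".

imxqetxv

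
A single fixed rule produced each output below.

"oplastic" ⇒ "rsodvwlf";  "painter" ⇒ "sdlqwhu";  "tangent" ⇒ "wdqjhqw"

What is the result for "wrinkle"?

What's happening: shift every letter 3 places forward in the alphabet (wrapping around).
Applying that to "wrinkle" gives "zulqnoh".

zulqnoh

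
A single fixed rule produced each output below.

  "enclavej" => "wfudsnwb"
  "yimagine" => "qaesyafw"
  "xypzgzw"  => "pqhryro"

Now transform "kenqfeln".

cwfixwdf

What's happening: shift every letter 8 places backward in the alphabet (wrapping around).
Applying that to "kenqfeln" gives "cwfixwdf".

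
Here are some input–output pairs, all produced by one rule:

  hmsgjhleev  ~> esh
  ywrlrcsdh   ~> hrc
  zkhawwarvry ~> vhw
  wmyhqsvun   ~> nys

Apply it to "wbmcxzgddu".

dmz

What's happening: keep one character in every 3, starting at position 3 (positions 3rd, 6th, 9th, ...), then move the last character to the front.
For "wbmcxzgddu", step one produces "mzd"; step two turns that into "dmz".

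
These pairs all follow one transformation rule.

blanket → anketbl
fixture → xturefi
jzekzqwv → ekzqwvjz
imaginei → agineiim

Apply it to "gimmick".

Looking at the pairs, the operation is to move the first 2 characters to the end (rotate left by 2).
So "gimmick" becomes "mmickgi".

mmickgi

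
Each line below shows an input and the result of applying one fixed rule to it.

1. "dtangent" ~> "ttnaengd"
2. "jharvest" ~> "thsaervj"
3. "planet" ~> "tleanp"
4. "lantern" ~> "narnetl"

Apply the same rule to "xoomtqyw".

The transformation: take characters alternately from the front and the back (1st, last, 2nd, 2nd-last, ...), then move the first character to the end.
"xoomtqyw" → "xwoyoqmt" → "woyoqmtx".
(Check on "lantern": → "lnarnet" → "narnetl" ✓)

woyoqmtx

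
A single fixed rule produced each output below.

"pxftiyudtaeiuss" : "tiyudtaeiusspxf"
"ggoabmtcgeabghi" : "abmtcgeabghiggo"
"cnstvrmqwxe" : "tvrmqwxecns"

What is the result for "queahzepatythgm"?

ahzepatythgmque

Each output is the input with this applied: move the first 3 characters to the end (rotate left by 3).
So "queahzepatythgm" becomes "ahzepatythgmque".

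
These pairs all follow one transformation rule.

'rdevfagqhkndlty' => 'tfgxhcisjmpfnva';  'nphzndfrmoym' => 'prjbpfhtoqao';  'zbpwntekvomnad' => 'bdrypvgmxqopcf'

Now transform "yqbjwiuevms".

asdlykwgxou

Each output is the input with this applied: shift every letter 2 places forward in the alphabet (wrapping around).
"yqbjwiuevms" → "asdlykwgxou".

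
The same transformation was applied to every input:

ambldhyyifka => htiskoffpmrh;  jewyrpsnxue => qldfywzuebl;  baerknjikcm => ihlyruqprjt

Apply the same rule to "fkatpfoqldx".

mrhawmvxske

The transformation: shift every letter 7 places forward in the alphabet (wrapping around).
For "fkatpfoqldx" the result is "mrhawmvxske".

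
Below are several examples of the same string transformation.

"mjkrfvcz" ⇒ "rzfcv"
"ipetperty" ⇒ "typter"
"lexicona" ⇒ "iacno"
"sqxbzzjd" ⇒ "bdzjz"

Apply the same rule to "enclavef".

lfaev

The rule is to delete the first 3 characters, then take characters alternately from the front and the back (1st, last, 2nd, 2nd-last, ...).
So "enclavef" becomes "lfaev".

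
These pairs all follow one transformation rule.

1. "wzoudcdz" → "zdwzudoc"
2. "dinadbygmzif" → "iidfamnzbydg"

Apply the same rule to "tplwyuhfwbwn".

The pattern: swap each adjacent pair of characters (1↔2, 3↔4, ...), then take characters alternately from the front and the back (1st, last, 2nd, 2nd-last, ...).
Applying both steps to "tplwyuhfwbwn": "ptwluyfhbwnw", then "pwtnwwlbuhyf".

pwtnwwlbuhyf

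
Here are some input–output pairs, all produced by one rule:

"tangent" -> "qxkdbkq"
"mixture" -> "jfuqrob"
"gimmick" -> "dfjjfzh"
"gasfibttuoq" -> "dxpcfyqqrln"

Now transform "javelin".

gxsbifk

What's happening: shift every letter 3 places backward in the alphabet (wrapping around).
On "javelin" that produces "gxsbifk".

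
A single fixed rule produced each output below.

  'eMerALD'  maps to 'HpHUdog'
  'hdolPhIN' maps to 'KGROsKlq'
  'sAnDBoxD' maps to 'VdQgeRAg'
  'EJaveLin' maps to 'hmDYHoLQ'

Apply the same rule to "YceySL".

What's happening: shift every letter 3 places forward in the alphabet (wrapping around), then flip the case of every letter.
For "YceySL", step one produces "BfhbVO"; step two turns that into "bFHBvo".

bFHBvo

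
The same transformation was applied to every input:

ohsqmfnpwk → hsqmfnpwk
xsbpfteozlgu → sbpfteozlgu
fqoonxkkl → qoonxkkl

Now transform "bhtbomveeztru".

Rule — delete the first character.
So "bhtbomveeztru" becomes "htbomveeztru".

htbomveeztru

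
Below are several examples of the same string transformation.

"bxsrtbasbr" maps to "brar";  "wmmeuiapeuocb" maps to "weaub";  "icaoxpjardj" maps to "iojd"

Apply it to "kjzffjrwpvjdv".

Each output is the input with this applied: keep one character in every 3, starting at position 1 (positions 1st, 4th, 7th, ...).
"kjzffjrwpvjdv" → "kfrvv".

kfrvv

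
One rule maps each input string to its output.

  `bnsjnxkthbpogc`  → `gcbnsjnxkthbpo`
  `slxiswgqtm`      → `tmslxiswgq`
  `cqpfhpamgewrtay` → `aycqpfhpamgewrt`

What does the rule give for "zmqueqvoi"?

oizmqueqv

The pattern: move the last 2 characters to the front (rotate right by 2).
On "zmqueqvoi" that produces "oizmqueqv".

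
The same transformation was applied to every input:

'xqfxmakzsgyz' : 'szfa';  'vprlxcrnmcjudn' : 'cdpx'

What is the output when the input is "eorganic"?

io

The pattern: swap the front and back halves of the string, then keep one character in every 3, starting at position 3 (positions 3rd, 6th, 9th, ...).
On "eorganic": the first step gives "aniceorg", and the second then gives "io".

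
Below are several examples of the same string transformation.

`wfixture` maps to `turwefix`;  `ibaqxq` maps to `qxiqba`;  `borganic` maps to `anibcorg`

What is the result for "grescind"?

The pattern: swap the first and last characters, then swap the front and back halves of the string.
"grescind" → "cingdres".

cingdres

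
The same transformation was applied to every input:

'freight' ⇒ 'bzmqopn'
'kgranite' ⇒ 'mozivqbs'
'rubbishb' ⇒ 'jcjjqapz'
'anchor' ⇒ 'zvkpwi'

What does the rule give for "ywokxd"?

lewsfg

In each case the input is transformed by: shift every letter 8 places forward in the alphabet (wrapping around), then swap the first and last characters.
Starting from "ywokxd": after the first operation, "gewsfl"; after the second, "lewsfg".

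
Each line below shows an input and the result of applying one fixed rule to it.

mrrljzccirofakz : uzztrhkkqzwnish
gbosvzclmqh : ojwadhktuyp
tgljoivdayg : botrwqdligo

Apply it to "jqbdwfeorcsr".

Each output is the input with this applied: shift every letter 8 places forward in the alphabet (wrapping around).
Doing the same to "jqbdwfeorcsr": "ryjlenmwzkaz".

ryjlenmwzkaz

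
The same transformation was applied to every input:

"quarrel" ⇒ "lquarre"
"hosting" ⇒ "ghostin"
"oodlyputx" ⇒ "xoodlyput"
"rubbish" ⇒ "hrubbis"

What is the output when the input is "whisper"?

rwhispe

The rule is to move the last character to the front.
On "whisper" that produces "rwhispe".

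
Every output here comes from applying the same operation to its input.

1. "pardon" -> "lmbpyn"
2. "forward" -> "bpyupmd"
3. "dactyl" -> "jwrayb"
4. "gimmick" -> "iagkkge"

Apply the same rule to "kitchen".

lcfargi

The rule is to shift every letter 2 places backward in the alphabet (wrapping around), then reverse the string.
Applying both steps to "kitchen": "igrafcl", then "lcfargi".
(Check on "forward": → "dmpuypb" → "bpyupmd" ✓)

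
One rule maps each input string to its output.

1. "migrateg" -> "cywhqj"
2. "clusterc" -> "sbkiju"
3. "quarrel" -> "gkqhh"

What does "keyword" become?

auome

The rule is to shift every letter 10 places backward in the alphabet (wrapping around), then delete the last 2 characters.
So "keyword" becomes "auome".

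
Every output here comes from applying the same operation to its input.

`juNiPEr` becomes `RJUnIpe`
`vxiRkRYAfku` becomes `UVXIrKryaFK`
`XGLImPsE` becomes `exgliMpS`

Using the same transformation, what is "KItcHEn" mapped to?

What's happening: move the last character to the front, then flip the case of every letter.
For "KItcHEn" the result is "NkiTChe".

NkiTChe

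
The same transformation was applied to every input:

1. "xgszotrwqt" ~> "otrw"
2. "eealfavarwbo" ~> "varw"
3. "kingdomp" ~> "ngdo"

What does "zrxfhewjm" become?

fhew

The transformation: move the last 2 characters to the front (rotate right by 2), then keep only the last 4 characters.
"zrxfhewjm" → "jmzrxfhew" → "fhew".
(Check on "eealfavarwbo": → "boeealfavarw" → "varw" ✓)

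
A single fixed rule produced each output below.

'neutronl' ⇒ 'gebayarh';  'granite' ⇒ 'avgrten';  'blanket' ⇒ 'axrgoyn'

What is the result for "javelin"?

Each output is the input with this applied: shift every letter 13 places forward in the alphabet (wrapping around) — i.e. ROT13, then move the first 3 characters to the end (rotate left by 3).
Applying both steps to "javelin": "wniryva", then "ryvawni".

ryvawni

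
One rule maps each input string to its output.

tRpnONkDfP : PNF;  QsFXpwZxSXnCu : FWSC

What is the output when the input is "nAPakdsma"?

Each output is the input with this applied: keep one character in every 3, starting at position 3 (positions 3rd, 6th, 9th, ...), then convert every letter to uppercase.
"nAPakdsma" → "Pda" → "PDA".

PDA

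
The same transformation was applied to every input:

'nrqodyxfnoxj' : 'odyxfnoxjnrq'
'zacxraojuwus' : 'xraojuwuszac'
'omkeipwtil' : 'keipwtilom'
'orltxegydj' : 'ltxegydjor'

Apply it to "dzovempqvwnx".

Each output is the input with this applied: move the last 3 characters to the front (rotate right by 3), then swap the front and back halves of the string.
"dzovempqvwnx" → "wnxdzovempqv" → "vempqvwnxdzo".

vempqvwnxdzo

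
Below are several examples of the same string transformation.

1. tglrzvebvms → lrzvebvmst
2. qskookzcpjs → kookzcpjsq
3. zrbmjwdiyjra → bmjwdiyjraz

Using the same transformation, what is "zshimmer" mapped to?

himmerz

Each output is the input with this applied: move the first 2 characters to the end (rotate left by 2), then delete the last character.
Working it through for "zshimmer": intermediate "himmerzs", final "himmerz".
(Check on "tglrzvebvms": → "lrzvebvmstg" → "lrzvebvmst" ✓)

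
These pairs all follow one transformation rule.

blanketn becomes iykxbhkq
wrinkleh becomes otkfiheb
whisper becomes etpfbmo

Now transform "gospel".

In each case the input is transformed by: shift every letter 3 places backward in the alphabet (wrapping around), then swap each adjacent pair of characters (1↔2, 3↔4, ...).
On "gospel": the first step gives "dlpmbi", and the second then gives "ldmpib".
(Check on "whisper": → "tefpmbo" → "etpfbmo" ✓)

ldmpib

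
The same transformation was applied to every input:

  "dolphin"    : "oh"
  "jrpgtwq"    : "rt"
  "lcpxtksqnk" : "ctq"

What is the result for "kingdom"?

id

The transformation: keep one character in every 3, starting at position 2 (positions 2nd, 5th, 8th, ...).
Applying that to "kingdom" gives "id".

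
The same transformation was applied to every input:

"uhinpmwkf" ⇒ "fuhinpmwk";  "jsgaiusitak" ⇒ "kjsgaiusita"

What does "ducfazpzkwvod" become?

What's happening: move the last character to the front.
So "ducfazpzkwvod" becomes "dducfazpzkwvo".

dducfazpzkwvo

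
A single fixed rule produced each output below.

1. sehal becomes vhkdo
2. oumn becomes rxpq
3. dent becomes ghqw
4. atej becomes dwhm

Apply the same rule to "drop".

The rule is to shift every letter 3 places forward in the alphabet (wrapping around).
"drop" → "gurs".

gurs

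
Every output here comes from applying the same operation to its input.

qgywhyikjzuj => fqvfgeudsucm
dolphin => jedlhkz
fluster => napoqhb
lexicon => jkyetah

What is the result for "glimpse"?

Rule — reverse the string, then shift every letter 4 places backward in the alphabet (wrapping around).
"glimpse" → "espmilg" → "aoliehc".

aoliehc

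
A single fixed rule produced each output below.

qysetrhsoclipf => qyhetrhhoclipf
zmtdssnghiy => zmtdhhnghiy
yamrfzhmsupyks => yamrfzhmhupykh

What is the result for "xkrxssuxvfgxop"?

In each case the input is transformed by: replace every "s" with "h".
So "xkrxssuxvfgxop" becomes "xkrxhhuxvfgxop".

xkrxhhuxvfgxop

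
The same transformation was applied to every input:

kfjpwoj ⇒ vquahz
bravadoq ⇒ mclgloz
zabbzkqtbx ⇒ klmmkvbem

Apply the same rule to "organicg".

zcrlytn

The rule is to delete the last character, then shift every letter 11 places forward in the alphabet (wrapping around).
Applying that to "organicg" gives "zcrlytn".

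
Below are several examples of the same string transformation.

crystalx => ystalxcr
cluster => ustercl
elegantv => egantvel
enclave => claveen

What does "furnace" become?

The pattern: move the first 2 characters to the end (rotate left by 2).
"furnace" → "rnacefu".

rnacefu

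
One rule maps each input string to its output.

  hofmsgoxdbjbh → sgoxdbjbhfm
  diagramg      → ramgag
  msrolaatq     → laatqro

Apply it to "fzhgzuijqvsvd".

zuijqvsvdhg

The rule is to delete the first 2 characters, then move the first 2 characters to the end (rotate left by 2).
On "fzhgzuijqvsvd": the first step gives "hgzuijqvsvd", and the second then gives "zuijqvsvdhg".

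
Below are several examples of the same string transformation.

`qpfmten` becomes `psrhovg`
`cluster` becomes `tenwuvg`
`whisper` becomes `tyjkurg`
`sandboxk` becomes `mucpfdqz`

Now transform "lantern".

pncpvgt

The pattern: move the last character to the front, then shift every letter 2 places forward in the alphabet (wrapping around).
For "lantern", step one produces "nlanter"; step two turns that into "pncpvgt".
(Check on "cluster": → "rcluste" → "tenwuvg" ✓)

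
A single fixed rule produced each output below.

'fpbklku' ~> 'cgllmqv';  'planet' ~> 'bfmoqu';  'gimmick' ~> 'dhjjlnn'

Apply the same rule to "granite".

What's happening: sort the characters into alphabetical order, then shift every letter 1 place forward in the alphabet (wrapping around).
Doing the same to "granite": "bfhjosu".

bfhjosu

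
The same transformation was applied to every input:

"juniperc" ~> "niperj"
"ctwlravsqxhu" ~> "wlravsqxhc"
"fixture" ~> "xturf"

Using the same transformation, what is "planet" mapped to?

anep

In each case the input is transformed by: swap the first and last characters, then delete the first 2 characters.
Starting from "planet": after the first operation, "tlanep"; after the second, "anep".
(Check on "juniperc": → "cuniperj" → "niperj" ✓)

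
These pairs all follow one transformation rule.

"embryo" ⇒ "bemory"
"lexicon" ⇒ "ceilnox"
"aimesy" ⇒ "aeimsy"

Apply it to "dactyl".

acdlty

Looking at the pairs, the operation is to sort the characters into alphabetical order.
So "dactyl" becomes "acdlty".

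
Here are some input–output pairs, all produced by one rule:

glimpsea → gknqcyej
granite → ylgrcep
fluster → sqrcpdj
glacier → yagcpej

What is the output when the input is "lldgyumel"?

The pattern: shift every letter 2 places backward in the alphabet (wrapping around), then move the first 2 characters to the end (rotate left by 2).
Applying both steps to "lldgyumel": "jjbewskcj", then "bewskcjjj".

bewskcjjj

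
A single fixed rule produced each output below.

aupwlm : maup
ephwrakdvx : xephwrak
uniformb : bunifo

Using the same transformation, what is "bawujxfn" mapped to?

nbawuj

The transformation: move the last character to the front, then delete the last 2 characters.
For "bawujxfn", step one produces "nbawujxf"; step two turns that into "nbawuj".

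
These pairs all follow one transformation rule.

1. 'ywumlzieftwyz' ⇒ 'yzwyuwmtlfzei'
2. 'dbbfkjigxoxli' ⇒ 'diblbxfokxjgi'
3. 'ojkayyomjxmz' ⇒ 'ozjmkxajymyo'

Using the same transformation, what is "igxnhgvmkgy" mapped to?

In each case the input is transformed by: take characters alternately from the front and the back (1st, last, 2nd, 2nd-last, ...).
"igxnhgvmkgy" → "iyggxknmhvg".

iyggxknmhvg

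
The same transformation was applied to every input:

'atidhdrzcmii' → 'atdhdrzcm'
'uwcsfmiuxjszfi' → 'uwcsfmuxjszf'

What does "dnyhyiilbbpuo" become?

The pattern: remove every "i".
Applying that to "dnyhyiilbbpuo" gives "dnyhylbbpuo".

dnyhylbbpuo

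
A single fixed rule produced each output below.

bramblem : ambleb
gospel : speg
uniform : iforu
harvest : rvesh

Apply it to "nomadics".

Looking at the pairs, the operation is to swap the first and last characters, then delete the first 2 characters.
"nomadics" → "somadicn" → "madicn".

madicn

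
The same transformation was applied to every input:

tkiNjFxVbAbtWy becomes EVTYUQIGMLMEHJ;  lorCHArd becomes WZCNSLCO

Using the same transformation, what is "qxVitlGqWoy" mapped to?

The transformation: shift every letter 11 places forward in the alphabet (wrapping around), then convert every letter to uppercase.
"qxVitlGqWoy" → "biGtewRbHzj" → "BIGTEWRBHZJ".

BIGTEWRBHZJ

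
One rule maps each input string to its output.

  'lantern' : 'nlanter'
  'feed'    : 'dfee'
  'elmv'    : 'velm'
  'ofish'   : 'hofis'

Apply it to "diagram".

mdiagra

The pattern: move the last character to the front.
On "diagram" that produces "mdiagra".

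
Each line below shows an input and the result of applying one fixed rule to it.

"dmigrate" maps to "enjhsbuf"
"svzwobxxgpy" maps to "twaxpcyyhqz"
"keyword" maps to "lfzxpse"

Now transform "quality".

rvbmjuz

What's happening: shift every letter 1 place forward in the alphabet (wrapping around).
For "quality" the result is "rvbmjuz".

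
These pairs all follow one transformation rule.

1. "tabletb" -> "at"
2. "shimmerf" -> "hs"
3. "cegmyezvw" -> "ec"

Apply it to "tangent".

Looking at the pairs, the operation is to reverse the string, then keep only the last 2 characters.
"tangent" → "tnegnat" → "at".

at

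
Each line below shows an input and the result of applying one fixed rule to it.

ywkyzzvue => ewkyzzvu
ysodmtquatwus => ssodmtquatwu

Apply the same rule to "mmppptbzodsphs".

What's happening: delete the first character, then move the last character to the front.
On "mmppptbzodsphs": the first step gives "mppptbzodsphs", and the second then gives "smppptbzodsph".

smppptbzodsph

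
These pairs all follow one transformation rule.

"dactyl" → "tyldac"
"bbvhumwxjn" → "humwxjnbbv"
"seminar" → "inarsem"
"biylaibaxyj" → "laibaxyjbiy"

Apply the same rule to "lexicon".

Rule — move the first 3 characters to the end (rotate left by 3).
Applying that to "lexicon" gives "iconlex".

iconlex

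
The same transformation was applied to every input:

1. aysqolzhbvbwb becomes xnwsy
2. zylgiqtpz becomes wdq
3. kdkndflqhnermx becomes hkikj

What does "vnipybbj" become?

Rule — shift every letter 3 places backward in the alphabet (wrapping around), then keep one character in every 3, starting at position 1 (positions 1st, 4th, 7th, ...).
Applying both steps to "vnipybbj": "skfmvyyg", then "smy".
(Check on "zylgiqtpz": → "wvidfnqmw" → "wdq" ✓)

smy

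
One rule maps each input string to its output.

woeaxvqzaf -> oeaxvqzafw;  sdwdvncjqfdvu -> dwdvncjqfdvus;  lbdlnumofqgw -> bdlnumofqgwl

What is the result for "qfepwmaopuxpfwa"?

The pattern: move the first character to the end.
So "qfepwmaopuxpfwa" becomes "fepwmaopuxpfwaq".

fepwmaopuxpfwaq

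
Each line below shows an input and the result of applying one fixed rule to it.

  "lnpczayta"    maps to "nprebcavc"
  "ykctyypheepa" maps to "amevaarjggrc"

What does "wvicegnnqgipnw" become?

yxkegippsikrpy

Rule — shift every letter 2 places forward in the alphabet (wrapping around).
On "wvicegnnqgipnw" that produces "yxkegippsikrpy".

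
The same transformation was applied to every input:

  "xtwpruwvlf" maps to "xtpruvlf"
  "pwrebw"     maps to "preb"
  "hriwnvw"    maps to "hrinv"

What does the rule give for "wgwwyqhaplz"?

gyqhaplz

The rule is to remove every "w".
So "wgwwyqhaplz" becomes "gyqhaplz".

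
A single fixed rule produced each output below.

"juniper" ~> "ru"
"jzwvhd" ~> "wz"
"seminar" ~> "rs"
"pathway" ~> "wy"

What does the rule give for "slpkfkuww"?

The transformation: sort the characters into alphabetical order, then keep only the last 2 characters.
Applying that to "slpkfkuww" gives "ww".

ww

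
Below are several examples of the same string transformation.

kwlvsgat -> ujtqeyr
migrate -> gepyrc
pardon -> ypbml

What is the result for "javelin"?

ytcjgl

The transformation: shift every letter 2 places backward in the alphabet (wrapping around), then delete the first character.
For "javelin", step one produces "hytcjgl"; step two turns that into "ytcjgl".
(Check on "pardon": → "nypbml" → "ypbml" ✓)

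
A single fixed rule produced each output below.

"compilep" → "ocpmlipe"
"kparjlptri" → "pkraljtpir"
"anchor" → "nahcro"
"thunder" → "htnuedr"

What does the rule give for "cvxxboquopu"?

What's happening: swap each adjacent pair of characters (1↔2, 3↔4, ...).
On "cvxxboquopu" that produces "vcxxobuqpou".

vcxxobuqpou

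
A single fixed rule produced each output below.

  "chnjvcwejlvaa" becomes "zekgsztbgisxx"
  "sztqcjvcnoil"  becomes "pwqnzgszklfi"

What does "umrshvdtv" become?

rjopesaqs

What's happening: shift every letter 3 places backward in the alphabet (wrapping around).
On "umrshvdtv" that produces "rjopesaqs".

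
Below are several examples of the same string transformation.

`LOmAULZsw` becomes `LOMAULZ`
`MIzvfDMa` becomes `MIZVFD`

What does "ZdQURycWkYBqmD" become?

ZDQURYCWKYBQ

Looking at the pairs, the operation is to delete the last 2 characters, then convert every letter to uppercase.
Starting from "ZdQURycWkYBqmD": after the first operation, "ZdQURycWkYBq"; after the second, "ZDQURYCWKYBQ".
(Check on "LOmAULZsw": → "LOmAULZ" → "LOMAULZ" ✓)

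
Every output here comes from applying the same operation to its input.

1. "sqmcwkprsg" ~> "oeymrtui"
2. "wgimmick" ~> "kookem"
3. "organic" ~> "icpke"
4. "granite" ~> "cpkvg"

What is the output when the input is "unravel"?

The rule is to delete the first 2 characters, then shift every letter 2 places forward in the alphabet (wrapping around).
"unravel" → "tcxgn".

tcxgn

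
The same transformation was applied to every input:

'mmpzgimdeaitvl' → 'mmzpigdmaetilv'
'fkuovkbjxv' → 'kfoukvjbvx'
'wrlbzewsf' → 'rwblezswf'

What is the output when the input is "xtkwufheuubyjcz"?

The rule is to swap each adjacent pair of characters (1↔2, 3↔4, ...).
Applying that to "xtkwufheuubyjcz" gives "txwkfuehuuybcjz".

txwkfuehuuybcjz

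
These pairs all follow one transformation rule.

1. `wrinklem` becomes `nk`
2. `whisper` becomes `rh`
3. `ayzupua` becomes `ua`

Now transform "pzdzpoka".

In each case the input is transformed by: sort the characters into reverse alphabetical order, then keep one character in every 3, starting at position 3 (positions 3rd, 6th, 9th, ...).
"pzdzpoka" → "zzppokda" → "pk".

pk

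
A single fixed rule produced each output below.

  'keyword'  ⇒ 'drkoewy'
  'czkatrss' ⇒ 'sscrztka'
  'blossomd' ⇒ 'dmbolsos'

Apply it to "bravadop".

pobdraav

Looking at the pairs, the operation is to move the last character to the front, then take characters alternately from the front and the back (1st, last, 2nd, 2nd-last, ...).
For "bravadop" the result is "pobdraav".
(Check on "blossomd": → "dblossom" → "dmbolsos" ✓)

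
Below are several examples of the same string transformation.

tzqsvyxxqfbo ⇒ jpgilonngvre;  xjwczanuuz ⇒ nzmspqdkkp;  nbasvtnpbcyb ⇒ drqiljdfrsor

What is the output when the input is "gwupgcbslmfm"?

In each case the input is transformed by: shift every letter 10 places backward in the alphabet (wrapping around).
"gwupgcbslmfm" → "wmkfwsribcvc".

wmkfwsribcvc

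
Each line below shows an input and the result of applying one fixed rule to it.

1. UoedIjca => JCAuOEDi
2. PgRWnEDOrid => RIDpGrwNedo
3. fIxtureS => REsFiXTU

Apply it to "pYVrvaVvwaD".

WAdPyvRVAvV

What's happening: flip the case of every letter, then move the last 3 characters to the front (rotate right by 3).
Working it through for "pYVrvaVvwaD": intermediate "PyvRVAvVWAd", final "WAdPyvRVAvV".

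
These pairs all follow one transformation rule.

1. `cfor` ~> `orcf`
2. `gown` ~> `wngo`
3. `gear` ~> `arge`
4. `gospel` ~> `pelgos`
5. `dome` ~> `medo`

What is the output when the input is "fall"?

In each case the input is transformed by: swap the front and back halves of the string.
On "fall" that produces "llfa".

llfa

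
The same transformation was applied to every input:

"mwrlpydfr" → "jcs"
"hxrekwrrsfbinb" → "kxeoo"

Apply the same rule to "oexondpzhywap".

ramj

The transformation: shift every letter 13 places forward in the alphabet (wrapping around) — i.e. ROT13, then keep one character in every 3, starting at position 2 (positions 2nd, 5th, 8th, ...).
Applying that to "oexondpzhywap" gives "ramj".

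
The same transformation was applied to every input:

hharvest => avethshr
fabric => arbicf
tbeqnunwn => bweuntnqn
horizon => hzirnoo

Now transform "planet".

atepln

Rule — sort the characters into alphabetical order, then take characters alternately from the front and the back (1st, last, 2nd, 2nd-last, ...).
For "planet" the result is "atepln".
(Check on "fabric": → "abcfir" → "arbicf" ✓)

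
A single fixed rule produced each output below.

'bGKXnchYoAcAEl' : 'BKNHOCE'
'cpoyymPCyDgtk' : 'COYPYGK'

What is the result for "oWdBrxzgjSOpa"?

What's happening: keep every other character starting from the first (positions 1st, 3rd, 5th, ...), then convert every letter to uppercase.
Applying both steps to "oWdBrxzgjSOpa": "odrzjOa", then "ODRZJOA".

ODRZJOA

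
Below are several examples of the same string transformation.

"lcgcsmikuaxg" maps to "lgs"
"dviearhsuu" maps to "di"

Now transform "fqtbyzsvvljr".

Each output is the input with this applied: keep every other character starting from the first (positions 1st, 3rd, 5th, ...), then delete the last 3 characters.
Starting from "fqtbyzsvvljr": after the first operation, "ftysvj"; after the second, "fty".

fty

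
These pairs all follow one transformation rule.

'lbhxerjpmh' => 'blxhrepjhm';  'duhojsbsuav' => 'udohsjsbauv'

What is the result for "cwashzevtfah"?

wcsazhveftha

The rule is to swap each adjacent pair of characters (1↔2, 3↔4, ...).
Doing the same to "cwashzevtfah": "wcsazhveftha".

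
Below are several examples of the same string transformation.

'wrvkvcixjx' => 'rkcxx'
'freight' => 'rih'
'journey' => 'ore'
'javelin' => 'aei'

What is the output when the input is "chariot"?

Each output is the input with this applied: keep every other character starting from the second (positions 2nd, 4th, 6th, ...).
"chariot" → "hro".

hro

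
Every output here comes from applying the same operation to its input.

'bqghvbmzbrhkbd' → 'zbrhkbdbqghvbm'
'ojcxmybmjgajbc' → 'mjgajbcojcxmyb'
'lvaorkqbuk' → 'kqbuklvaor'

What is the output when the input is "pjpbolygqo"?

lygqopjpbo

Each output is the input with this applied: swap the front and back halves of the string.
Doing the same to "pjpbolygqo": "lygqopjpbo".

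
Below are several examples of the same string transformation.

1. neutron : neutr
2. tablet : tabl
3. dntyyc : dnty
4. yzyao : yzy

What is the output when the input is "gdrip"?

gdr

The transformation: delete the last 2 characters.
Doing the same to "gdrip": "gdr".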